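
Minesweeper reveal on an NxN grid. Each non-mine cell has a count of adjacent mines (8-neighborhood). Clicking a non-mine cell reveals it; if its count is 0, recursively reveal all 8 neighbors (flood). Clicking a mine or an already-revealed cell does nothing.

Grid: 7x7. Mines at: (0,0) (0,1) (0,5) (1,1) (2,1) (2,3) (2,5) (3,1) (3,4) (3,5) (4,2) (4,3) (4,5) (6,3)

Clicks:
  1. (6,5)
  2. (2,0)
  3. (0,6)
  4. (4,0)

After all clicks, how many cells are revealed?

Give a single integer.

Answer: 9

Derivation:
Click 1 (6,5) count=0: revealed 6 new [(5,4) (5,5) (5,6) (6,4) (6,5) (6,6)] -> total=6
Click 2 (2,0) count=3: revealed 1 new [(2,0)] -> total=7
Click 3 (0,6) count=1: revealed 1 new [(0,6)] -> total=8
Click 4 (4,0) count=1: revealed 1 new [(4,0)] -> total=9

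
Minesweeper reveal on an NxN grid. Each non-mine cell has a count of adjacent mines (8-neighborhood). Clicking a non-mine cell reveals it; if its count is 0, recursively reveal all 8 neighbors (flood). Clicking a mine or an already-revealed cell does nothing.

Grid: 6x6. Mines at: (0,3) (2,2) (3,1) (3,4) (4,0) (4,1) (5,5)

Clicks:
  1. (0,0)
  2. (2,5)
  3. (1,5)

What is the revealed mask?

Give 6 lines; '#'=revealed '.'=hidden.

Click 1 (0,0) count=0: revealed 8 new [(0,0) (0,1) (0,2) (1,0) (1,1) (1,2) (2,0) (2,1)] -> total=8
Click 2 (2,5) count=1: revealed 1 new [(2,5)] -> total=9
Click 3 (1,5) count=0: revealed 5 new [(0,4) (0,5) (1,4) (1,5) (2,4)] -> total=14

Answer: ###.##
###.##
##..##
......
......
......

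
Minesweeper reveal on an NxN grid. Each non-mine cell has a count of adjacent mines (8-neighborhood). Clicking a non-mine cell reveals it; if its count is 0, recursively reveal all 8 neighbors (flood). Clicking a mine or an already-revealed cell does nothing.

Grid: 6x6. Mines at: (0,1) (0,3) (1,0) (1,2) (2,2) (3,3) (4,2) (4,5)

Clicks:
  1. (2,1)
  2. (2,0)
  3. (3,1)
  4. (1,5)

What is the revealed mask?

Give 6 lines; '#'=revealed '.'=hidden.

Click 1 (2,1) count=3: revealed 1 new [(2,1)] -> total=1
Click 2 (2,0) count=1: revealed 1 new [(2,0)] -> total=2
Click 3 (3,1) count=2: revealed 1 new [(3,1)] -> total=3
Click 4 (1,5) count=0: revealed 8 new [(0,4) (0,5) (1,4) (1,5) (2,4) (2,5) (3,4) (3,5)] -> total=11

Answer: ....##
....##
##..##
.#..##
......
......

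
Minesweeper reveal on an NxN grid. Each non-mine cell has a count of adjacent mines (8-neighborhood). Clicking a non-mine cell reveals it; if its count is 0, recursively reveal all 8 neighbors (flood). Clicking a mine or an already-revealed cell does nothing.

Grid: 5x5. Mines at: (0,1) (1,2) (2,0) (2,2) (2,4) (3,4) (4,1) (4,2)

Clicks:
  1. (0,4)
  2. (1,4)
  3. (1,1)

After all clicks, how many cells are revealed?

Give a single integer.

Answer: 5

Derivation:
Click 1 (0,4) count=0: revealed 4 new [(0,3) (0,4) (1,3) (1,4)] -> total=4
Click 2 (1,4) count=1: revealed 0 new [(none)] -> total=4
Click 3 (1,1) count=4: revealed 1 new [(1,1)] -> total=5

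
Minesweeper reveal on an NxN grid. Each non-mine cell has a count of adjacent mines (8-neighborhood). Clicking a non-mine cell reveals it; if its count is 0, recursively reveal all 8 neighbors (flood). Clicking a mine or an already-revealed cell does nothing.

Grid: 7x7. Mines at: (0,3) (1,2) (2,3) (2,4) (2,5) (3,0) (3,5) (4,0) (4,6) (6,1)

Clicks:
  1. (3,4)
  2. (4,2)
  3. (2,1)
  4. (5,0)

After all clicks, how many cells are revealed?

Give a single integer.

Click 1 (3,4) count=4: revealed 1 new [(3,4)] -> total=1
Click 2 (4,2) count=0: revealed 19 new [(3,1) (3,2) (3,3) (4,1) (4,2) (4,3) (4,4) (4,5) (5,1) (5,2) (5,3) (5,4) (5,5) (5,6) (6,2) (6,3) (6,4) (6,5) (6,6)] -> total=20
Click 3 (2,1) count=2: revealed 1 new [(2,1)] -> total=21
Click 4 (5,0) count=2: revealed 1 new [(5,0)] -> total=22

Answer: 22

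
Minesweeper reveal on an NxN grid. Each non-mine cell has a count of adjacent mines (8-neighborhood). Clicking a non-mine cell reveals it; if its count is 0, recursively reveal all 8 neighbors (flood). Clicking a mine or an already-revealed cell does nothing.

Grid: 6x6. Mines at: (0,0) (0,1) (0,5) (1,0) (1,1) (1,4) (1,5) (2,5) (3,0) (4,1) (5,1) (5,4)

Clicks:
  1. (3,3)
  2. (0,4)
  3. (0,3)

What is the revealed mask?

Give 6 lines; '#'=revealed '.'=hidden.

Click 1 (3,3) count=0: revealed 9 new [(2,2) (2,3) (2,4) (3,2) (3,3) (3,4) (4,2) (4,3) (4,4)] -> total=9
Click 2 (0,4) count=3: revealed 1 new [(0,4)] -> total=10
Click 3 (0,3) count=1: revealed 1 new [(0,3)] -> total=11

Answer: ...##.
......
..###.
..###.
..###.
......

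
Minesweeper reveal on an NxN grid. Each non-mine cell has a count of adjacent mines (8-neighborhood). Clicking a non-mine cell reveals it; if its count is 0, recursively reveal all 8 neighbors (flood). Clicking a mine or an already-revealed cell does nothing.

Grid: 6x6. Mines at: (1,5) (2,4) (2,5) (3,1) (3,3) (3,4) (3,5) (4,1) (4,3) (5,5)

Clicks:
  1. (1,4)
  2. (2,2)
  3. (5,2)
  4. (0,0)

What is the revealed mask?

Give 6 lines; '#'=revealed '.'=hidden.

Answer: #####.
#####.
####..
......
......
..#...

Derivation:
Click 1 (1,4) count=3: revealed 1 new [(1,4)] -> total=1
Click 2 (2,2) count=2: revealed 1 new [(2,2)] -> total=2
Click 3 (5,2) count=2: revealed 1 new [(5,2)] -> total=3
Click 4 (0,0) count=0: revealed 12 new [(0,0) (0,1) (0,2) (0,3) (0,4) (1,0) (1,1) (1,2) (1,3) (2,0) (2,1) (2,3)] -> total=15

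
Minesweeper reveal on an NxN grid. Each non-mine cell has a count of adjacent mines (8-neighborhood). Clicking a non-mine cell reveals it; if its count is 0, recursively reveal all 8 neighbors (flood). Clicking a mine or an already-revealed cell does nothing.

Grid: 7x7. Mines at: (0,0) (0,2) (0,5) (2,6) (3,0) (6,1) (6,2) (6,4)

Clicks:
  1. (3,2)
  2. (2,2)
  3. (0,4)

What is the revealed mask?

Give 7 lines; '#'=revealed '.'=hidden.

Click 1 (3,2) count=0: revealed 30 new [(1,1) (1,2) (1,3) (1,4) (1,5) (2,1) (2,2) (2,3) (2,4) (2,5) (3,1) (3,2) (3,3) (3,4) (3,5) (3,6) (4,1) (4,2) (4,3) (4,4) (4,5) (4,6) (5,1) (5,2) (5,3) (5,4) (5,5) (5,6) (6,5) (6,6)] -> total=30
Click 2 (2,2) count=0: revealed 0 new [(none)] -> total=30
Click 3 (0,4) count=1: revealed 1 new [(0,4)] -> total=31

Answer: ....#..
.#####.
.#####.
.######
.######
.######
.....##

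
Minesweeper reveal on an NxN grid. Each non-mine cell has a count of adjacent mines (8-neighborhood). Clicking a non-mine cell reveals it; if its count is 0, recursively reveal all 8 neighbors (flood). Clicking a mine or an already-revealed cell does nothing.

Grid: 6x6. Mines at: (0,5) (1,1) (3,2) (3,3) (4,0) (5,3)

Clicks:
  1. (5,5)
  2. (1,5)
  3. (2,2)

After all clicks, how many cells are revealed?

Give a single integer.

Answer: 11

Derivation:
Click 1 (5,5) count=0: revealed 10 new [(1,4) (1,5) (2,4) (2,5) (3,4) (3,5) (4,4) (4,5) (5,4) (5,5)] -> total=10
Click 2 (1,5) count=1: revealed 0 new [(none)] -> total=10
Click 3 (2,2) count=3: revealed 1 new [(2,2)] -> total=11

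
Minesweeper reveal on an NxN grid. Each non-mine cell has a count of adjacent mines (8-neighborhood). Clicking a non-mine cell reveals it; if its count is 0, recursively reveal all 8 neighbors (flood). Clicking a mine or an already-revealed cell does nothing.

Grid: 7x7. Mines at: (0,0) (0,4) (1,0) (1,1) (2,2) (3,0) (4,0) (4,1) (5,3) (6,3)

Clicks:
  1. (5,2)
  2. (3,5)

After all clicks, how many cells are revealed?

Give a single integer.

Click 1 (5,2) count=3: revealed 1 new [(5,2)] -> total=1
Click 2 (3,5) count=0: revealed 24 new [(0,5) (0,6) (1,3) (1,4) (1,5) (1,6) (2,3) (2,4) (2,5) (2,6) (3,3) (3,4) (3,5) (3,6) (4,3) (4,4) (4,5) (4,6) (5,4) (5,5) (5,6) (6,4) (6,5) (6,6)] -> total=25

Answer: 25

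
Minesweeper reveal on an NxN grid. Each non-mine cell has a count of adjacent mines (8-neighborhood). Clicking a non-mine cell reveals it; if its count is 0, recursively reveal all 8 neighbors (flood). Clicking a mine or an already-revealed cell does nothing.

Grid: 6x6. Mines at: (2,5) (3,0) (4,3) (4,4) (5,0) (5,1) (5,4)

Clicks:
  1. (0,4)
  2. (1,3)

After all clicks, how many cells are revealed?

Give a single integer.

Answer: 21

Derivation:
Click 1 (0,4) count=0: revealed 21 new [(0,0) (0,1) (0,2) (0,3) (0,4) (0,5) (1,0) (1,1) (1,2) (1,3) (1,4) (1,5) (2,0) (2,1) (2,2) (2,3) (2,4) (3,1) (3,2) (3,3) (3,4)] -> total=21
Click 2 (1,3) count=0: revealed 0 new [(none)] -> total=21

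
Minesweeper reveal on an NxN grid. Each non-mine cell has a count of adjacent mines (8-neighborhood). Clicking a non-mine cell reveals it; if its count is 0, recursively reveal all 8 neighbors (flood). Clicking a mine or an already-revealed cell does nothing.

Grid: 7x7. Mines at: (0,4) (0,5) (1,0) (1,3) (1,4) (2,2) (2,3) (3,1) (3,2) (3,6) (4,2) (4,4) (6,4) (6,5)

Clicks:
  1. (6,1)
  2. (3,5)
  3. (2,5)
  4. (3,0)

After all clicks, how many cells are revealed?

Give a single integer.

Click 1 (6,1) count=0: revealed 10 new [(4,0) (4,1) (5,0) (5,1) (5,2) (5,3) (6,0) (6,1) (6,2) (6,3)] -> total=10
Click 2 (3,5) count=2: revealed 1 new [(3,5)] -> total=11
Click 3 (2,5) count=2: revealed 1 new [(2,5)] -> total=12
Click 4 (3,0) count=1: revealed 1 new [(3,0)] -> total=13

Answer: 13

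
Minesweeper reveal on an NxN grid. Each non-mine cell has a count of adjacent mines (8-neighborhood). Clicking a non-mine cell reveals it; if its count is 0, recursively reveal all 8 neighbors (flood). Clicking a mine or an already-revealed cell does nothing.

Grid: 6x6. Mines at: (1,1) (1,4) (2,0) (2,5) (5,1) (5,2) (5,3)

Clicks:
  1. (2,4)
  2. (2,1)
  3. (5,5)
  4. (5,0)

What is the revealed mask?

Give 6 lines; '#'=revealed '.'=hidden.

Click 1 (2,4) count=2: revealed 1 new [(2,4)] -> total=1
Click 2 (2,1) count=2: revealed 1 new [(2,1)] -> total=2
Click 3 (5,5) count=0: revealed 6 new [(3,4) (3,5) (4,4) (4,5) (5,4) (5,5)] -> total=8
Click 4 (5,0) count=1: revealed 1 new [(5,0)] -> total=9

Answer: ......
......
.#..#.
....##
....##
#...##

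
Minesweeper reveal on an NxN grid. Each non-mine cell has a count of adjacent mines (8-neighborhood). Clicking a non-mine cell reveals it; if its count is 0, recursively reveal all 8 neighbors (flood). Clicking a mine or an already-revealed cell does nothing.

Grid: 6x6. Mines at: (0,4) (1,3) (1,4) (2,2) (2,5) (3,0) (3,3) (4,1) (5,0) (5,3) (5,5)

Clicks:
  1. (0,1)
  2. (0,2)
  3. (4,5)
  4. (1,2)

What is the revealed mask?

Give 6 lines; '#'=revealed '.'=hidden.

Click 1 (0,1) count=0: revealed 8 new [(0,0) (0,1) (0,2) (1,0) (1,1) (1,2) (2,0) (2,1)] -> total=8
Click 2 (0,2) count=1: revealed 0 new [(none)] -> total=8
Click 3 (4,5) count=1: revealed 1 new [(4,5)] -> total=9
Click 4 (1,2) count=2: revealed 0 new [(none)] -> total=9

Answer: ###...
###...
##....
......
.....#
......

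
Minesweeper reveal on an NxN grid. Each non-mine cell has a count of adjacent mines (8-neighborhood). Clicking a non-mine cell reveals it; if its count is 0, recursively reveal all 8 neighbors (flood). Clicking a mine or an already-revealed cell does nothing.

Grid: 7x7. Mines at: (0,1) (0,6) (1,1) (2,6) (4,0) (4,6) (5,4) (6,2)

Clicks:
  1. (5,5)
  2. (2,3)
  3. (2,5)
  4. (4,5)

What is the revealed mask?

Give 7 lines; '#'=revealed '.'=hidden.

Answer: ..####.
..####.
.#####.
.#####.
.#####.
.###.#.
.......

Derivation:
Click 1 (5,5) count=2: revealed 1 new [(5,5)] -> total=1
Click 2 (2,3) count=0: revealed 26 new [(0,2) (0,3) (0,4) (0,5) (1,2) (1,3) (1,4) (1,5) (2,1) (2,2) (2,3) (2,4) (2,5) (3,1) (3,2) (3,3) (3,4) (3,5) (4,1) (4,2) (4,3) (4,4) (4,5) (5,1) (5,2) (5,3)] -> total=27
Click 3 (2,5) count=1: revealed 0 new [(none)] -> total=27
Click 4 (4,5) count=2: revealed 0 new [(none)] -> total=27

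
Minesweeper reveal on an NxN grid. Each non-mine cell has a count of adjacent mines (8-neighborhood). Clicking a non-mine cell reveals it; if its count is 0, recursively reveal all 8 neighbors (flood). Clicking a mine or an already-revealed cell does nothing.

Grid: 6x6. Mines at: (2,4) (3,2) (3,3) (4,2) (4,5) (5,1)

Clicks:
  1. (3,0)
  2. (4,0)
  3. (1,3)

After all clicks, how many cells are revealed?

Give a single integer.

Answer: 20

Derivation:
Click 1 (3,0) count=0: revealed 20 new [(0,0) (0,1) (0,2) (0,3) (0,4) (0,5) (1,0) (1,1) (1,2) (1,3) (1,4) (1,5) (2,0) (2,1) (2,2) (2,3) (3,0) (3,1) (4,0) (4,1)] -> total=20
Click 2 (4,0) count=1: revealed 0 new [(none)] -> total=20
Click 3 (1,3) count=1: revealed 0 new [(none)] -> total=20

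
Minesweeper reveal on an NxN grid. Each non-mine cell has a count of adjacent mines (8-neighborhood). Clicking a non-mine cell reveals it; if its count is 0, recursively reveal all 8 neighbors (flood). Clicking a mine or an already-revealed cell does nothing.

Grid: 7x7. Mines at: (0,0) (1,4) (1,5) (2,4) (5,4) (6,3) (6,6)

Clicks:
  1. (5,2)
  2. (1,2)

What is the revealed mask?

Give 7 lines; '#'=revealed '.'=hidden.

Click 1 (5,2) count=1: revealed 1 new [(5,2)] -> total=1
Click 2 (1,2) count=0: revealed 25 new [(0,1) (0,2) (0,3) (1,0) (1,1) (1,2) (1,3) (2,0) (2,1) (2,2) (2,3) (3,0) (3,1) (3,2) (3,3) (4,0) (4,1) (4,2) (4,3) (5,0) (5,1) (5,3) (6,0) (6,1) (6,2)] -> total=26

Answer: .###...
####...
####...
####...
####...
####...
###....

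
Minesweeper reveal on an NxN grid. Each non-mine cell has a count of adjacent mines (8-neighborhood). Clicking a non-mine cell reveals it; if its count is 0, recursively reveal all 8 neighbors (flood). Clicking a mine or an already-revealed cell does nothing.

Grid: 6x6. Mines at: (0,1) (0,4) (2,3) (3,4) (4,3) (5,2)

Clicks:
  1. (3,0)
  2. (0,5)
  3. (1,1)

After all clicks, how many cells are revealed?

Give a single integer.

Click 1 (3,0) count=0: revealed 14 new [(1,0) (1,1) (1,2) (2,0) (2,1) (2,2) (3,0) (3,1) (3,2) (4,0) (4,1) (4,2) (5,0) (5,1)] -> total=14
Click 2 (0,5) count=1: revealed 1 new [(0,5)] -> total=15
Click 3 (1,1) count=1: revealed 0 new [(none)] -> total=15

Answer: 15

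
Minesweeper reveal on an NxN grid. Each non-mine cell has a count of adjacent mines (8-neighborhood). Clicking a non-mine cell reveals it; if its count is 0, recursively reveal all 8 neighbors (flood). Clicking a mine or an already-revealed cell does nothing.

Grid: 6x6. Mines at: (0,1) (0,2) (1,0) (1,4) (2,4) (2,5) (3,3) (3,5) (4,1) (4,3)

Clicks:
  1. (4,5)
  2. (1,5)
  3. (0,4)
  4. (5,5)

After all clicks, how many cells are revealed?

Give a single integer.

Answer: 6

Derivation:
Click 1 (4,5) count=1: revealed 1 new [(4,5)] -> total=1
Click 2 (1,5) count=3: revealed 1 new [(1,5)] -> total=2
Click 3 (0,4) count=1: revealed 1 new [(0,4)] -> total=3
Click 4 (5,5) count=0: revealed 3 new [(4,4) (5,4) (5,5)] -> total=6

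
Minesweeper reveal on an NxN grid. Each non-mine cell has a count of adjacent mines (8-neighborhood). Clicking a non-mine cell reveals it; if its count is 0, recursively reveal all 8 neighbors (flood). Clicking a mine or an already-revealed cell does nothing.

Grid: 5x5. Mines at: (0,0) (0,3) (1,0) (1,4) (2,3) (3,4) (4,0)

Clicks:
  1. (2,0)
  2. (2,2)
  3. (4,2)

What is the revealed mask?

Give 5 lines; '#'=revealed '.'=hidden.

Click 1 (2,0) count=1: revealed 1 new [(2,0)] -> total=1
Click 2 (2,2) count=1: revealed 1 new [(2,2)] -> total=2
Click 3 (4,2) count=0: revealed 6 new [(3,1) (3,2) (3,3) (4,1) (4,2) (4,3)] -> total=8

Answer: .....
.....
#.#..
.###.
.###.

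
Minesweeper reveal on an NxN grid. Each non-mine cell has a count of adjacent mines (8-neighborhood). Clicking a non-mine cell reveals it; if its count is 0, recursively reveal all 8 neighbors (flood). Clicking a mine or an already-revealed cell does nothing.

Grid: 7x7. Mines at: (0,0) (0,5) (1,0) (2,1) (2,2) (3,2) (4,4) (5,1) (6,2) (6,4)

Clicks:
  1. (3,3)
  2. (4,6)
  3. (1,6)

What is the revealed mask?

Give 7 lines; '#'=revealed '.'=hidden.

Answer: .......
...####
...####
...####
.....##
.....##
.....##

Derivation:
Click 1 (3,3) count=3: revealed 1 new [(3,3)] -> total=1
Click 2 (4,6) count=0: revealed 17 new [(1,3) (1,4) (1,5) (1,6) (2,3) (2,4) (2,5) (2,6) (3,4) (3,5) (3,6) (4,5) (4,6) (5,5) (5,6) (6,5) (6,6)] -> total=18
Click 3 (1,6) count=1: revealed 0 new [(none)] -> total=18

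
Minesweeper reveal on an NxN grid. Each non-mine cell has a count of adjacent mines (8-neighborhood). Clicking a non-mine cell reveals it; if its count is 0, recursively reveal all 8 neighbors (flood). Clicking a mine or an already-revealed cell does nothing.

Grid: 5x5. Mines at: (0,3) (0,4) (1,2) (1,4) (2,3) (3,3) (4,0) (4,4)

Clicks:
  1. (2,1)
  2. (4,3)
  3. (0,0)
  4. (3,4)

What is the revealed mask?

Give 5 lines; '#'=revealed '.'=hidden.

Click 1 (2,1) count=1: revealed 1 new [(2,1)] -> total=1
Click 2 (4,3) count=2: revealed 1 new [(4,3)] -> total=2
Click 3 (0,0) count=0: revealed 7 new [(0,0) (0,1) (1,0) (1,1) (2,0) (3,0) (3,1)] -> total=9
Click 4 (3,4) count=3: revealed 1 new [(3,4)] -> total=10

Answer: ##...
##...
##...
##..#
...#.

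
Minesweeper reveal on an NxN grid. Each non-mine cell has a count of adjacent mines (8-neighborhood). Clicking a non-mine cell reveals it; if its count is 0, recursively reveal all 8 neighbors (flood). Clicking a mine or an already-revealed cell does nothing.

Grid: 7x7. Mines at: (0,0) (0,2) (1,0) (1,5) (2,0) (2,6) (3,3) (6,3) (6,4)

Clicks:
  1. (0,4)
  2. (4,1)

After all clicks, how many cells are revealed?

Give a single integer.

Answer: 13

Derivation:
Click 1 (0,4) count=1: revealed 1 new [(0,4)] -> total=1
Click 2 (4,1) count=0: revealed 12 new [(3,0) (3,1) (3,2) (4,0) (4,1) (4,2) (5,0) (5,1) (5,2) (6,0) (6,1) (6,2)] -> total=13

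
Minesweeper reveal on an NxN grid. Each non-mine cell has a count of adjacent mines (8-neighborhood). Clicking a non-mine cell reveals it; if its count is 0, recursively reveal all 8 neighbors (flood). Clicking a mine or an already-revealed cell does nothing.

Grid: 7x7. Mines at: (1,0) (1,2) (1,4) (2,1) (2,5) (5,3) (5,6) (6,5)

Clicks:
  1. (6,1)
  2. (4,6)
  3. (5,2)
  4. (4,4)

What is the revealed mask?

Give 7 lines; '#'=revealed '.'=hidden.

Click 1 (6,1) count=0: revealed 12 new [(3,0) (3,1) (3,2) (4,0) (4,1) (4,2) (5,0) (5,1) (5,2) (6,0) (6,1) (6,2)] -> total=12
Click 2 (4,6) count=1: revealed 1 new [(4,6)] -> total=13
Click 3 (5,2) count=1: revealed 0 new [(none)] -> total=13
Click 4 (4,4) count=1: revealed 1 new [(4,4)] -> total=14

Answer: .......
.......
.......
###....
###.#.#
###....
###....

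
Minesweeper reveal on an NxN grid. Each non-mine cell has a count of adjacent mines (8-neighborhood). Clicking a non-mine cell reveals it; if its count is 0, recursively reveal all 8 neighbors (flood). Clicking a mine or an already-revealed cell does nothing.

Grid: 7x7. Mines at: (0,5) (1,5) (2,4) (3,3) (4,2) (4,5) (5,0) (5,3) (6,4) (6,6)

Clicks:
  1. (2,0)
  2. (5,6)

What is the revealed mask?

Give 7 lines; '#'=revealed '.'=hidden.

Answer: #####..
#####..
####...
###....
##.....
......#
.......

Derivation:
Click 1 (2,0) count=0: revealed 19 new [(0,0) (0,1) (0,2) (0,3) (0,4) (1,0) (1,1) (1,2) (1,3) (1,4) (2,0) (2,1) (2,2) (2,3) (3,0) (3,1) (3,2) (4,0) (4,1)] -> total=19
Click 2 (5,6) count=2: revealed 1 new [(5,6)] -> total=20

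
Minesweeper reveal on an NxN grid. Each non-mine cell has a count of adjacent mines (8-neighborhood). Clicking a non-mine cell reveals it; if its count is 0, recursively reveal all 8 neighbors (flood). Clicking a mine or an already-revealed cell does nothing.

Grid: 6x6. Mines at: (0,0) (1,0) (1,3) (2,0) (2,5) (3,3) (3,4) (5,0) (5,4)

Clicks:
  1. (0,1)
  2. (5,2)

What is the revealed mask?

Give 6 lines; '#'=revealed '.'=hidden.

Click 1 (0,1) count=2: revealed 1 new [(0,1)] -> total=1
Click 2 (5,2) count=0: revealed 6 new [(4,1) (4,2) (4,3) (5,1) (5,2) (5,3)] -> total=7

Answer: .#....
......
......
......
.###..
.###..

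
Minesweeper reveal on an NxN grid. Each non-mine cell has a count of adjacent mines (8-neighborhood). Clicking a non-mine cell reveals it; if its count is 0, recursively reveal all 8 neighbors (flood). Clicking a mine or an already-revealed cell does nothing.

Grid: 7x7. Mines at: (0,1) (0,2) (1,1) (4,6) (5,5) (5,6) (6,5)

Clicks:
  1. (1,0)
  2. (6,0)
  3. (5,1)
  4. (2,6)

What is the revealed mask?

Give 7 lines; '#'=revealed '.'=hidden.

Answer: ...####
#.#####
#######
#######
######.
#####..
#####..

Derivation:
Click 1 (1,0) count=2: revealed 1 new [(1,0)] -> total=1
Click 2 (6,0) count=0: revealed 39 new [(0,3) (0,4) (0,5) (0,6) (1,2) (1,3) (1,4) (1,5) (1,6) (2,0) (2,1) (2,2) (2,3) (2,4) (2,5) (2,6) (3,0) (3,1) (3,2) (3,3) (3,4) (3,5) (3,6) (4,0) (4,1) (4,2) (4,3) (4,4) (4,5) (5,0) (5,1) (5,2) (5,3) (5,4) (6,0) (6,1) (6,2) (6,3) (6,4)] -> total=40
Click 3 (5,1) count=0: revealed 0 new [(none)] -> total=40
Click 4 (2,6) count=0: revealed 0 new [(none)] -> total=40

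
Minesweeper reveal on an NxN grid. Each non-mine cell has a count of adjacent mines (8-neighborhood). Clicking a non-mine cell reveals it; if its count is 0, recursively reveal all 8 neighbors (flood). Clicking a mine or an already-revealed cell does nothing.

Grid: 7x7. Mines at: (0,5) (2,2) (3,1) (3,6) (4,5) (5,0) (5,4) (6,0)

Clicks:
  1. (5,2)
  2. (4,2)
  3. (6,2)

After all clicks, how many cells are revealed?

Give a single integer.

Click 1 (5,2) count=0: revealed 9 new [(4,1) (4,2) (4,3) (5,1) (5,2) (5,3) (6,1) (6,2) (6,3)] -> total=9
Click 2 (4,2) count=1: revealed 0 new [(none)] -> total=9
Click 3 (6,2) count=0: revealed 0 new [(none)] -> total=9

Answer: 9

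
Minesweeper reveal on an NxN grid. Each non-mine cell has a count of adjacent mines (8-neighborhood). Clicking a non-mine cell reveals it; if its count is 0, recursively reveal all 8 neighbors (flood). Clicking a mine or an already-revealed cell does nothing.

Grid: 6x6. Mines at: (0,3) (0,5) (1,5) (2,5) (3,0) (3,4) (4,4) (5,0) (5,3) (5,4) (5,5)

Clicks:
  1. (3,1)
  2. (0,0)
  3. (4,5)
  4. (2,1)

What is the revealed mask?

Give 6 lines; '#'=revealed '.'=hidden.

Click 1 (3,1) count=1: revealed 1 new [(3,1)] -> total=1
Click 2 (0,0) count=0: revealed 16 new [(0,0) (0,1) (0,2) (1,0) (1,1) (1,2) (1,3) (2,0) (2,1) (2,2) (2,3) (3,2) (3,3) (4,1) (4,2) (4,3)] -> total=17
Click 3 (4,5) count=4: revealed 1 new [(4,5)] -> total=18
Click 4 (2,1) count=1: revealed 0 new [(none)] -> total=18

Answer: ###...
####..
####..
.###..
.###.#
......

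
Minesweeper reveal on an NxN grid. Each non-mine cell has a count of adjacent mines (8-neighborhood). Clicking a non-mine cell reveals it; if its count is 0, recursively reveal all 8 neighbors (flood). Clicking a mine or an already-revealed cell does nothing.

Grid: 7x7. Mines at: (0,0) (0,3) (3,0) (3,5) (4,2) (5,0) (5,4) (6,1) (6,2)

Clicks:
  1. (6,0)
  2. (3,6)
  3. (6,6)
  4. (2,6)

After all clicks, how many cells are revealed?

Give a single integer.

Answer: 9

Derivation:
Click 1 (6,0) count=2: revealed 1 new [(6,0)] -> total=1
Click 2 (3,6) count=1: revealed 1 new [(3,6)] -> total=2
Click 3 (6,6) count=0: revealed 6 new [(4,5) (4,6) (5,5) (5,6) (6,5) (6,6)] -> total=8
Click 4 (2,6) count=1: revealed 1 new [(2,6)] -> total=9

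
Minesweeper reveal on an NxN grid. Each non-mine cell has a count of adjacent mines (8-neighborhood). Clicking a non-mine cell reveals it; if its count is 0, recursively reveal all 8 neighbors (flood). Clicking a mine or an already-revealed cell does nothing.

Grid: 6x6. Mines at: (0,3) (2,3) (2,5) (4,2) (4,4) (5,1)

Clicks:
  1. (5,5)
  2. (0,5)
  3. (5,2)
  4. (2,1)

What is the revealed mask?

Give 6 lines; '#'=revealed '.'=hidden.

Answer: ###.##
###.##
###...
###...
##....
..#..#

Derivation:
Click 1 (5,5) count=1: revealed 1 new [(5,5)] -> total=1
Click 2 (0,5) count=0: revealed 4 new [(0,4) (0,5) (1,4) (1,5)] -> total=5
Click 3 (5,2) count=2: revealed 1 new [(5,2)] -> total=6
Click 4 (2,1) count=0: revealed 14 new [(0,0) (0,1) (0,2) (1,0) (1,1) (1,2) (2,0) (2,1) (2,2) (3,0) (3,1) (3,2) (4,0) (4,1)] -> total=20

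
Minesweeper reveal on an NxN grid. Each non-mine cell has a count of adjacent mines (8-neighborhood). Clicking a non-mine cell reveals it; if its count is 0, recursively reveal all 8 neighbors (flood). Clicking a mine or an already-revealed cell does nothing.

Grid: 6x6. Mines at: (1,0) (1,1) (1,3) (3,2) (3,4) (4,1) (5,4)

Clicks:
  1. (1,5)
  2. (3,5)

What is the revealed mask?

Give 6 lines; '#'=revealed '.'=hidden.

Answer: ....##
....##
....##
.....#
......
......

Derivation:
Click 1 (1,5) count=0: revealed 6 new [(0,4) (0,5) (1,4) (1,5) (2,4) (2,5)] -> total=6
Click 2 (3,5) count=1: revealed 1 new [(3,5)] -> total=7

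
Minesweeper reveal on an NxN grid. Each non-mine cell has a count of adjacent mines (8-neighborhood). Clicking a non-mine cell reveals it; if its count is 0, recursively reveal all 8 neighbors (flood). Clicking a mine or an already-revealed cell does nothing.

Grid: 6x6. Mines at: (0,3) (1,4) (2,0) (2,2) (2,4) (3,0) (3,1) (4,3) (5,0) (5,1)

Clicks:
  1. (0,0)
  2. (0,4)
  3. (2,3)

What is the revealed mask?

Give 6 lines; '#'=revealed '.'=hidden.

Click 1 (0,0) count=0: revealed 6 new [(0,0) (0,1) (0,2) (1,0) (1,1) (1,2)] -> total=6
Click 2 (0,4) count=2: revealed 1 new [(0,4)] -> total=7
Click 3 (2,3) count=3: revealed 1 new [(2,3)] -> total=8

Answer: ###.#.
###...
...#..
......
......
......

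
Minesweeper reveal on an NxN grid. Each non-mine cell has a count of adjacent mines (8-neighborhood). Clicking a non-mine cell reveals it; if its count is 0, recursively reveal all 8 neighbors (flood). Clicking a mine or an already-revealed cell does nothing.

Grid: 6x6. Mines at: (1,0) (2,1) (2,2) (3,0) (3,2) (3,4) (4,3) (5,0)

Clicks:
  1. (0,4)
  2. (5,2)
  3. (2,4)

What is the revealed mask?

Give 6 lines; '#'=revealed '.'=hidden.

Answer: .#####
.#####
...###
......
......
..#...

Derivation:
Click 1 (0,4) count=0: revealed 13 new [(0,1) (0,2) (0,3) (0,4) (0,5) (1,1) (1,2) (1,3) (1,4) (1,5) (2,3) (2,4) (2,5)] -> total=13
Click 2 (5,2) count=1: revealed 1 new [(5,2)] -> total=14
Click 3 (2,4) count=1: revealed 0 new [(none)] -> total=14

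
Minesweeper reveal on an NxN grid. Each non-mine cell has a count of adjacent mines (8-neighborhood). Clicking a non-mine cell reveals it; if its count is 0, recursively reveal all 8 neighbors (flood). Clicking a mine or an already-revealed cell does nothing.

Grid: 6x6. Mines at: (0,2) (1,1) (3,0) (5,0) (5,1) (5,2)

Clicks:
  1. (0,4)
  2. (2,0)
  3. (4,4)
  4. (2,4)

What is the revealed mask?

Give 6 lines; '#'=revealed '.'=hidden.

Click 1 (0,4) count=0: revealed 25 new [(0,3) (0,4) (0,5) (1,2) (1,3) (1,4) (1,5) (2,1) (2,2) (2,3) (2,4) (2,5) (3,1) (3,2) (3,3) (3,4) (3,5) (4,1) (4,2) (4,3) (4,4) (4,5) (5,3) (5,4) (5,5)] -> total=25
Click 2 (2,0) count=2: revealed 1 new [(2,0)] -> total=26
Click 3 (4,4) count=0: revealed 0 new [(none)] -> total=26
Click 4 (2,4) count=0: revealed 0 new [(none)] -> total=26

Answer: ...###
..####
######
.#####
.#####
...###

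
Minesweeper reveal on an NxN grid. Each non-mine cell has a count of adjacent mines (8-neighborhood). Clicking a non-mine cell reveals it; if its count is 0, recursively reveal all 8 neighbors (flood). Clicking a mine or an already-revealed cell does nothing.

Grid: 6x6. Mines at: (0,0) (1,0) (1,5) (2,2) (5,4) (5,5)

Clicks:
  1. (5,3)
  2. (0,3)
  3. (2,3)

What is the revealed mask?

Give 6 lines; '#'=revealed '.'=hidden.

Click 1 (5,3) count=1: revealed 1 new [(5,3)] -> total=1
Click 2 (0,3) count=0: revealed 8 new [(0,1) (0,2) (0,3) (0,4) (1,1) (1,2) (1,3) (1,4)] -> total=9
Click 3 (2,3) count=1: revealed 1 new [(2,3)] -> total=10

Answer: .####.
.####.
...#..
......
......
...#..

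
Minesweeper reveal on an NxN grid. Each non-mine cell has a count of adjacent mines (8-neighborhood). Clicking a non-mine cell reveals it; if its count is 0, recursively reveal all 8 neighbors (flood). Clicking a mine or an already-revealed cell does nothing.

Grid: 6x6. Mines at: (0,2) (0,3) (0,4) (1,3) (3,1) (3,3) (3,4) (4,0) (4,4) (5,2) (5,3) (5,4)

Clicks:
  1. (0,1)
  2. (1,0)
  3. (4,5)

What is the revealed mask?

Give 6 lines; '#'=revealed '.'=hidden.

Answer: ##....
##....
##....
......
.....#
......

Derivation:
Click 1 (0,1) count=1: revealed 1 new [(0,1)] -> total=1
Click 2 (1,0) count=0: revealed 5 new [(0,0) (1,0) (1,1) (2,0) (2,1)] -> total=6
Click 3 (4,5) count=3: revealed 1 new [(4,5)] -> total=7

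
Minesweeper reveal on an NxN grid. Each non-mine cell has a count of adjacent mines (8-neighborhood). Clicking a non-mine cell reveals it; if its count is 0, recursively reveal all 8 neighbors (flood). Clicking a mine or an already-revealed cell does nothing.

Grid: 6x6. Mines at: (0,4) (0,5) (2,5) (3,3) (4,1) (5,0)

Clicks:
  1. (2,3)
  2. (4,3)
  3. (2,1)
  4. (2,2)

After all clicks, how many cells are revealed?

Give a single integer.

Click 1 (2,3) count=1: revealed 1 new [(2,3)] -> total=1
Click 2 (4,3) count=1: revealed 1 new [(4,3)] -> total=2
Click 3 (2,1) count=0: revealed 14 new [(0,0) (0,1) (0,2) (0,3) (1,0) (1,1) (1,2) (1,3) (2,0) (2,1) (2,2) (3,0) (3,1) (3,2)] -> total=16
Click 4 (2,2) count=1: revealed 0 new [(none)] -> total=16

Answer: 16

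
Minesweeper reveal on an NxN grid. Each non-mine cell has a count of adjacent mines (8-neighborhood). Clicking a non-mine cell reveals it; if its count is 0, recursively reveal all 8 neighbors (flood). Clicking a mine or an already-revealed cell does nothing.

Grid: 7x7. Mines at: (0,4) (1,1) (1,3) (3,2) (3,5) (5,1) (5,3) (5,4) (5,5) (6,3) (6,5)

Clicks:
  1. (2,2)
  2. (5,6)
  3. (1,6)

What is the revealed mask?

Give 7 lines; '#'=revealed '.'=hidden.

Answer: .....##
.....##
..#..##
.......
.......
......#
.......

Derivation:
Click 1 (2,2) count=3: revealed 1 new [(2,2)] -> total=1
Click 2 (5,6) count=2: revealed 1 new [(5,6)] -> total=2
Click 3 (1,6) count=0: revealed 6 new [(0,5) (0,6) (1,5) (1,6) (2,5) (2,6)] -> total=8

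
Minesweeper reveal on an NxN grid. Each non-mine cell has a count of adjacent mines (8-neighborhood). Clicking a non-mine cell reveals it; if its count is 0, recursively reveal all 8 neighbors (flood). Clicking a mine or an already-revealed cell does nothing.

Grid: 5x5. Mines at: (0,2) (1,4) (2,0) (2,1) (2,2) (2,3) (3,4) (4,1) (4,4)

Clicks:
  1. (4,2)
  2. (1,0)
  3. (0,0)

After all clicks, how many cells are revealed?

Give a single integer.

Answer: 5

Derivation:
Click 1 (4,2) count=1: revealed 1 new [(4,2)] -> total=1
Click 2 (1,0) count=2: revealed 1 new [(1,0)] -> total=2
Click 3 (0,0) count=0: revealed 3 new [(0,0) (0,1) (1,1)] -> total=5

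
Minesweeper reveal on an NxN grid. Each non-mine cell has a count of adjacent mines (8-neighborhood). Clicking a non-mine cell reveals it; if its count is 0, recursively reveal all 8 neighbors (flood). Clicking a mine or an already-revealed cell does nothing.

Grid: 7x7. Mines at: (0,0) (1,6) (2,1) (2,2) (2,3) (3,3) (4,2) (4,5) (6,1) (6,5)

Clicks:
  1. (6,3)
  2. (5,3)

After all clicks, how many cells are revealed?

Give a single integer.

Click 1 (6,3) count=0: revealed 6 new [(5,2) (5,3) (5,4) (6,2) (6,3) (6,4)] -> total=6
Click 2 (5,3) count=1: revealed 0 new [(none)] -> total=6

Answer: 6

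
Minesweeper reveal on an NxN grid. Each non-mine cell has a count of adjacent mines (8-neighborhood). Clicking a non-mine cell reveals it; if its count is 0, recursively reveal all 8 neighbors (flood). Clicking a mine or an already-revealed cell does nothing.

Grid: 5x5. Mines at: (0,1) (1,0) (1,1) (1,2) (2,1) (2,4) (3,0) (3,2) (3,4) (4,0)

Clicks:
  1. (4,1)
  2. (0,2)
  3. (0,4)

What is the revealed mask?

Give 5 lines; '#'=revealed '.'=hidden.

Click 1 (4,1) count=3: revealed 1 new [(4,1)] -> total=1
Click 2 (0,2) count=3: revealed 1 new [(0,2)] -> total=2
Click 3 (0,4) count=0: revealed 4 new [(0,3) (0,4) (1,3) (1,4)] -> total=6

Answer: ..###
...##
.....
.....
.#...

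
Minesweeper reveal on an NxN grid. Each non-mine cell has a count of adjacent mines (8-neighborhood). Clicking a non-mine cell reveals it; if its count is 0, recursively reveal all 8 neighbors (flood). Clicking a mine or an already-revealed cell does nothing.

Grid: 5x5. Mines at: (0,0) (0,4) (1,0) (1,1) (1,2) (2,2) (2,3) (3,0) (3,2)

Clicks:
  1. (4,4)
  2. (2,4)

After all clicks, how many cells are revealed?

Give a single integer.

Click 1 (4,4) count=0: revealed 4 new [(3,3) (3,4) (4,3) (4,4)] -> total=4
Click 2 (2,4) count=1: revealed 1 new [(2,4)] -> total=5

Answer: 5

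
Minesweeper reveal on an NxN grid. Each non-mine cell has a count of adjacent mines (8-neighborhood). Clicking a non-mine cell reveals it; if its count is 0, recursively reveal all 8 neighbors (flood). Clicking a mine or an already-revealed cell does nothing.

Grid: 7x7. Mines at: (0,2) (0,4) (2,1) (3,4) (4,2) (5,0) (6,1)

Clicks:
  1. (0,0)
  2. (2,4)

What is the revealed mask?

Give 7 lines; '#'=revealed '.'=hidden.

Answer: ##.....
##.....
....#..
.......
.......
.......
.......

Derivation:
Click 1 (0,0) count=0: revealed 4 new [(0,0) (0,1) (1,0) (1,1)] -> total=4
Click 2 (2,4) count=1: revealed 1 new [(2,4)] -> total=5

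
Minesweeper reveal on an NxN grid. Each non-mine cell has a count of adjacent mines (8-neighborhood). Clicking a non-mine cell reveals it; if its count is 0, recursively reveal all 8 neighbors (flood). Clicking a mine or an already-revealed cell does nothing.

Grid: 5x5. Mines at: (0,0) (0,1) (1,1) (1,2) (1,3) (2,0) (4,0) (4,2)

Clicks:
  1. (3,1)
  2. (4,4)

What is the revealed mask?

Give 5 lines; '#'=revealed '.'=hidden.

Click 1 (3,1) count=3: revealed 1 new [(3,1)] -> total=1
Click 2 (4,4) count=0: revealed 6 new [(2,3) (2,4) (3,3) (3,4) (4,3) (4,4)] -> total=7

Answer: .....
.....
...##
.#.##
...##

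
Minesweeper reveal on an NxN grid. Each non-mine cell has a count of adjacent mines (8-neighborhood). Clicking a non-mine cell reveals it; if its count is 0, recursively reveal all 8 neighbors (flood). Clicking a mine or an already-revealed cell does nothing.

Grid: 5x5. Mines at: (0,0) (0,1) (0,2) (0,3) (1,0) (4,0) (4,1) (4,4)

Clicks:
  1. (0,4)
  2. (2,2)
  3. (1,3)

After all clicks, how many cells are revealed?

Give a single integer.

Click 1 (0,4) count=1: revealed 1 new [(0,4)] -> total=1
Click 2 (2,2) count=0: revealed 12 new [(1,1) (1,2) (1,3) (1,4) (2,1) (2,2) (2,3) (2,4) (3,1) (3,2) (3,3) (3,4)] -> total=13
Click 3 (1,3) count=2: revealed 0 new [(none)] -> total=13

Answer: 13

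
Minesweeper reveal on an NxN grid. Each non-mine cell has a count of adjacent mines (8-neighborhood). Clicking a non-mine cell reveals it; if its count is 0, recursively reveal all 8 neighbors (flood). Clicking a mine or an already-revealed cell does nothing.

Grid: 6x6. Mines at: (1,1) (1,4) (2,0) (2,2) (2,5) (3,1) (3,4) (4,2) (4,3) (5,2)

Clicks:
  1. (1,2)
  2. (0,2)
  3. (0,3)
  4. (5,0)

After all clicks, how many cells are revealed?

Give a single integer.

Answer: 7

Derivation:
Click 1 (1,2) count=2: revealed 1 new [(1,2)] -> total=1
Click 2 (0,2) count=1: revealed 1 new [(0,2)] -> total=2
Click 3 (0,3) count=1: revealed 1 new [(0,3)] -> total=3
Click 4 (5,0) count=0: revealed 4 new [(4,0) (4,1) (5,0) (5,1)] -> total=7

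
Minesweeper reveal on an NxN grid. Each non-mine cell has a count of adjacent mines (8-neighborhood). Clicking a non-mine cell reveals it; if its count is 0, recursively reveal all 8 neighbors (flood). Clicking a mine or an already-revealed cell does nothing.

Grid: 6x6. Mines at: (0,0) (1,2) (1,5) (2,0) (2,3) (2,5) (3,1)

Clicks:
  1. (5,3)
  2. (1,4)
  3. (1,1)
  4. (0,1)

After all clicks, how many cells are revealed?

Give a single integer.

Answer: 19

Derivation:
Click 1 (5,3) count=0: revealed 16 new [(3,2) (3,3) (3,4) (3,5) (4,0) (4,1) (4,2) (4,3) (4,4) (4,5) (5,0) (5,1) (5,2) (5,3) (5,4) (5,5)] -> total=16
Click 2 (1,4) count=3: revealed 1 new [(1,4)] -> total=17
Click 3 (1,1) count=3: revealed 1 new [(1,1)] -> total=18
Click 4 (0,1) count=2: revealed 1 new [(0,1)] -> total=19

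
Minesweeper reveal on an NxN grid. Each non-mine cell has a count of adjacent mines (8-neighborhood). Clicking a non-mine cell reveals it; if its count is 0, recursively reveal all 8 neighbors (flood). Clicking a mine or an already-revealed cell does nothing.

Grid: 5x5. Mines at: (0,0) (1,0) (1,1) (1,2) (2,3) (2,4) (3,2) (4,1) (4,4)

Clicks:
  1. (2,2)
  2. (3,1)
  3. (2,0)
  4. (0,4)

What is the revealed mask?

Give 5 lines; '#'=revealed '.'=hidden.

Answer: ...##
...##
#.#..
.#...
.....

Derivation:
Click 1 (2,2) count=4: revealed 1 new [(2,2)] -> total=1
Click 2 (3,1) count=2: revealed 1 new [(3,1)] -> total=2
Click 3 (2,0) count=2: revealed 1 new [(2,0)] -> total=3
Click 4 (0,4) count=0: revealed 4 new [(0,3) (0,4) (1,3) (1,4)] -> total=7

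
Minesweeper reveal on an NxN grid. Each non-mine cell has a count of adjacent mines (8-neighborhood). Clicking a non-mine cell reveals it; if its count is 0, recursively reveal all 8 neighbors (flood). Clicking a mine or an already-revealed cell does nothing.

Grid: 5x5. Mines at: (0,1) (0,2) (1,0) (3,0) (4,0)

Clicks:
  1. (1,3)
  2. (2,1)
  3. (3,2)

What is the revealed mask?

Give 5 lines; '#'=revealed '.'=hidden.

Click 1 (1,3) count=1: revealed 1 new [(1,3)] -> total=1
Click 2 (2,1) count=2: revealed 1 new [(2,1)] -> total=2
Click 3 (3,2) count=0: revealed 16 new [(0,3) (0,4) (1,1) (1,2) (1,4) (2,2) (2,3) (2,4) (3,1) (3,2) (3,3) (3,4) (4,1) (4,2) (4,3) (4,4)] -> total=18

Answer: ...##
.####
.####
.####
.####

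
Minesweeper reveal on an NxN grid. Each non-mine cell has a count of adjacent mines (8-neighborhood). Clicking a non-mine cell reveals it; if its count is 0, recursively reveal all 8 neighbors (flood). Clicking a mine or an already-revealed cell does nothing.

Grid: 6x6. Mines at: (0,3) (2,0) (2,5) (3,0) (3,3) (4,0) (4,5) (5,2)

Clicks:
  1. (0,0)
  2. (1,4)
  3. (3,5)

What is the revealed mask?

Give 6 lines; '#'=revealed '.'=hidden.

Click 1 (0,0) count=0: revealed 6 new [(0,0) (0,1) (0,2) (1,0) (1,1) (1,2)] -> total=6
Click 2 (1,4) count=2: revealed 1 new [(1,4)] -> total=7
Click 3 (3,5) count=2: revealed 1 new [(3,5)] -> total=8

Answer: ###...
###.#.
......
.....#
......
......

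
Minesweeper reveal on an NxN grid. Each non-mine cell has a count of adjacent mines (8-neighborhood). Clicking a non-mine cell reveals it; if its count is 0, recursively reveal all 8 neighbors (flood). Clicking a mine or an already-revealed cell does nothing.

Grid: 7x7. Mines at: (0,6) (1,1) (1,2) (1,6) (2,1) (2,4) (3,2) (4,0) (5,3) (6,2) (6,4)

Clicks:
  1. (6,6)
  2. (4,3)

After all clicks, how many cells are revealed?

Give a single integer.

Click 1 (6,6) count=0: revealed 13 new [(2,5) (2,6) (3,4) (3,5) (3,6) (4,4) (4,5) (4,6) (5,4) (5,5) (5,6) (6,5) (6,6)] -> total=13
Click 2 (4,3) count=2: revealed 1 new [(4,3)] -> total=14

Answer: 14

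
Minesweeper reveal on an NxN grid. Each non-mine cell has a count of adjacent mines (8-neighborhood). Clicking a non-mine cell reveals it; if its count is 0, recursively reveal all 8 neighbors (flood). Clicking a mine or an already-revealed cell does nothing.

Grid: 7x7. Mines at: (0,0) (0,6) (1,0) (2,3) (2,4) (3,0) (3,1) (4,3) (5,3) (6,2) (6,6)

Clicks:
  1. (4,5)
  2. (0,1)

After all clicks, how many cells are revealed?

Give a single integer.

Answer: 14

Derivation:
Click 1 (4,5) count=0: revealed 13 new [(1,5) (1,6) (2,5) (2,6) (3,4) (3,5) (3,6) (4,4) (4,5) (4,6) (5,4) (5,5) (5,6)] -> total=13
Click 2 (0,1) count=2: revealed 1 new [(0,1)] -> total=14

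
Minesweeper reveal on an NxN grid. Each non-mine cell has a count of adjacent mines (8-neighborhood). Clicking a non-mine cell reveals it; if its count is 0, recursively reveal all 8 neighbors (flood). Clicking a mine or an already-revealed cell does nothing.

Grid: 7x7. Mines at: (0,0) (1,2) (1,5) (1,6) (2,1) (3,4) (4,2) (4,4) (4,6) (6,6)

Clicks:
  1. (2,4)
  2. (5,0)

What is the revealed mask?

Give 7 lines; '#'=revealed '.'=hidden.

Click 1 (2,4) count=2: revealed 1 new [(2,4)] -> total=1
Click 2 (5,0) count=0: revealed 16 new [(3,0) (3,1) (4,0) (4,1) (5,0) (5,1) (5,2) (5,3) (5,4) (5,5) (6,0) (6,1) (6,2) (6,3) (6,4) (6,5)] -> total=17

Answer: .......
.......
....#..
##.....
##.....
######.
######.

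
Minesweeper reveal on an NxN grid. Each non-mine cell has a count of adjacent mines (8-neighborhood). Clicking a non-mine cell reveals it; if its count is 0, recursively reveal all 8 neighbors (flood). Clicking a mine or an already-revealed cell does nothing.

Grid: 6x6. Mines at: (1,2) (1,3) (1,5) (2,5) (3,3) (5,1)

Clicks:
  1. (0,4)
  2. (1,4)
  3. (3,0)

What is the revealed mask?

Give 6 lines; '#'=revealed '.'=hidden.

Answer: ##..#.
##..#.
###...
###...
###...
......

Derivation:
Click 1 (0,4) count=2: revealed 1 new [(0,4)] -> total=1
Click 2 (1,4) count=3: revealed 1 new [(1,4)] -> total=2
Click 3 (3,0) count=0: revealed 13 new [(0,0) (0,1) (1,0) (1,1) (2,0) (2,1) (2,2) (3,0) (3,1) (3,2) (4,0) (4,1) (4,2)] -> total=15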